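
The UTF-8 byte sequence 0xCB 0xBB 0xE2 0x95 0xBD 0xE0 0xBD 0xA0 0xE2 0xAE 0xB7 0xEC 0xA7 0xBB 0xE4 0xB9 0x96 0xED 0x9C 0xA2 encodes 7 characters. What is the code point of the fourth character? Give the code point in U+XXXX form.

Offset 0: leading byte 0xCB = 11001011 → 2-byte char #1 = CB BB.
Offset 2: leading byte 0xE2 = 11100010 → 3-byte char #2 = E2 95 BD.
Offset 5: leading byte 0xE0 = 11100000 → 3-byte char #3 = E0 BD A0.
Offset 8: leading byte 0xE2 = 11100010 → 3-byte char #4 = E2 AE B7.
Leading byte 0xE2 = 11100010 matches 1110xxxx → 3-byte sequence.
Byte 1: 0xE2 = 11100010, payload 0010 (4 bits).
Byte 2: 0xAE = 10101110 (10xxxxxx ✓), payload 101110.
Byte 3: 0xB7 = 10110111 (10xxxxxx ✓), payload 110111.
Concatenate: 0010101110110111 = 0x2BB7 (16 bits → U+2BB7).

U+2BB7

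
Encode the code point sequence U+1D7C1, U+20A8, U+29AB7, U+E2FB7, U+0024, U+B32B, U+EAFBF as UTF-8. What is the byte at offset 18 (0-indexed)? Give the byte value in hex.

U+1D7C1 → 4-byte form F0 9D 9F 81 at offsets 0–3.
U+20A8 → 3-byte form E2 82 A8 at offsets 4–6.
U+29AB7 → 4-byte form F0 A9 AA B7 at offsets 7–10.
U+E2FB7 → 4-byte form F3 A2 BE B7 at offsets 11–14.
U+0024 → 1-byte form 24 at offsets 15–15.
U+B32B → 3-byte form EB 8C AB at offsets 16–18.
Offset 18 falls in char 6's range; it's byte 3 of EB 8C AB = 0xAB.

0xAB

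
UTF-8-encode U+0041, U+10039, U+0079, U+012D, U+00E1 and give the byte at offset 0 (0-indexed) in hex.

U+0041 → 1-byte form 41 at offsets 0–0.
Offset 0 falls in char 1's range; it's byte 1 of 41 = 0x41.

0x41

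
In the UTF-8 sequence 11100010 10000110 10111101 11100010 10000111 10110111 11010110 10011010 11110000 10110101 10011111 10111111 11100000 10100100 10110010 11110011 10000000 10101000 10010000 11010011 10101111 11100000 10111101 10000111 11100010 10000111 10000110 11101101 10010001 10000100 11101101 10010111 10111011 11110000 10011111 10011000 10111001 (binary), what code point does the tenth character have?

U+D444

Offset 0: leading byte 0xE2 = 11100010 → 3-byte char #1 = E2 86 BD.
Offset 3: leading byte 0xE2 = 11100010 → 3-byte char #2 = E2 87 B7.
Offset 6: leading byte 0xD6 = 11010110 → 2-byte char #3 = D6 9A.
Offset 8: leading byte 0xF0 = 11110000 → 4-byte char #4 = F0 B5 9F BF.
Offset 12: leading byte 0xE0 = 11100000 → 3-byte char #5 = E0 A4 B2.
Offset 15: leading byte 0xF3 = 11110011 → 4-byte char #6 = F3 80 A8 90.
Offset 19: leading byte 0xD3 = 11010011 → 2-byte char #7 = D3 AF.
Offset 21: leading byte 0xE0 = 11100000 → 3-byte char #8 = E0 BD 87.
Offset 24: leading byte 0xE2 = 11100010 → 3-byte char #9 = E2 87 86.
Offset 27: leading byte 0xED = 11101101 → 3-byte char #10 = ED 91 84.
Leading byte 0xED = 11101101 matches 1110xxxx → 3-byte sequence.
Byte 1: 0xED = 11101101, payload 1101 (4 bits).
Byte 2: 0x91 = 10010001 (10xxxxxx ✓), payload 010001.
Byte 3: 0x84 = 10000100 (10xxxxxx ✓), payload 000100.
Concatenate: 1101010001000100 = 0xD444 (16 bits → U+D444).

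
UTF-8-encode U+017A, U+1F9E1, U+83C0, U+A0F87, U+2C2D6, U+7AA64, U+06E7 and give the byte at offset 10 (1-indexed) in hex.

0xF2

1-indexed offset 10 is 0-indexed offset 9.
U+017A → 2-byte form C5 BA at offsets 0–1.
U+1F9E1 → 4-byte form F0 9F A7 A1 at offsets 2–5.
U+83C0 → 3-byte form E8 8F 80 at offsets 6–8.
U+A0F87 → 4-byte form F2 A0 BE 87 at offsets 9–12.
Offset 9 falls in char 4's range; it's byte 1 of F2 A0 BE 87 = 0xF2.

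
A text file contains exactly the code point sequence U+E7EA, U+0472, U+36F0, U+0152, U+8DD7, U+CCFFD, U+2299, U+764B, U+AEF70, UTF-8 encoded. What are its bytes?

EE 9F AA D1 B2 E3 9B B0 C5 92 E8 B7 97 F3 8C BF BD E2 8A 99 E7 99 8B F2 AE BD B0

U+E7EA: 3-byte form → EE 9F AA.
U+0472: 2-byte form → D1 B2.
U+36F0: 3-byte form → E3 9B B0.
U+0152: 2-byte form → C5 92.
U+8DD7: 3-byte form → E8 B7 97.
U+CCFFD: 4-byte form → F3 8C BF BD.
U+2299: 3-byte form → E2 8A 99.
U+764B: 3-byte form → E7 99 8B.
U+AEF70: 4-byte form → F2 AE BD B0.
Concatenated (27 bytes): EE 9F AA D1 B2 E3 9B B0 C5 92 E8 B7 97 F3 8C BF BD E2 8A 99 E7 99 8B F2 AE BD B0.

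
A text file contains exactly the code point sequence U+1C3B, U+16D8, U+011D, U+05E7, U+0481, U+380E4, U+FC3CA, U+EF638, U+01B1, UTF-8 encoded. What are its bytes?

U+1C3B: 3-byte form → E1 B0 BB.
U+16D8: 3-byte form → E1 9B 98.
U+011D: 2-byte form → C4 9D.
U+05E7: 2-byte form → D7 A7.
U+0481: 2-byte form → D2 81.
U+380E4: 4-byte form → F0 B8 83 A4.
U+FC3CA: 4-byte form → F3 BC 8F 8A.
U+EF638: 4-byte form → F3 AF 98 B8.
U+01B1: 2-byte form → C6 B1.
Concatenated (26 bytes): E1 B0 BB E1 9B 98 C4 9D D7 A7 D2 81 F0 B8 83 A4 F3 BC 8F 8A F3 AF 98 B8 C6 B1.

E1 B0 BB E1 9B 98 C4 9D D7 A7 D2 81 F0 B8 83 A4 F3 BC 8F 8A F3 AF 98 B8 C6 B1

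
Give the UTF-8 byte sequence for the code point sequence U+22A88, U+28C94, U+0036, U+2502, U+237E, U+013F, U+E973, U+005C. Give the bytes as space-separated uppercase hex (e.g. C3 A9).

U+22A88: 4-byte form → F0 A2 AA 88.
U+28C94: 4-byte form → F0 A8 B2 94.
U+0036: 1-byte form → 36.
U+2502: 3-byte form → E2 94 82.
U+237E: 3-byte form → E2 8D BE.
U+013F: 2-byte form → C4 BF.
U+E973: 3-byte form → EE A5 B3.
U+005C: 1-byte form → 5C.
Concatenated (21 bytes): F0 A2 AA 88 F0 A8 B2 94 36 E2 94 82 E2 8D BE C4 BF EE A5 B3 5C.

F0 A2 AA 88 F0 A8 B2 94 36 E2 94 82 E2 8D BE C4 BF EE A5 B3 5C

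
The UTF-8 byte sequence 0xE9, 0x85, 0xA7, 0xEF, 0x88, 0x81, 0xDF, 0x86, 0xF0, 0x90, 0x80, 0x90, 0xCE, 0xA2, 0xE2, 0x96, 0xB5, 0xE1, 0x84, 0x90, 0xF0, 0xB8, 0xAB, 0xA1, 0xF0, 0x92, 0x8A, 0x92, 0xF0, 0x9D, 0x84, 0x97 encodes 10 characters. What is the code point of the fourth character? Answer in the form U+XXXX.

Offset 0: leading byte 0xE9 = 11101001 → 3-byte char #1 = E9 85 A7.
Offset 3: leading byte 0xEF = 11101111 → 3-byte char #2 = EF 88 81.
Offset 6: leading byte 0xDF = 11011111 → 2-byte char #3 = DF 86.
Offset 8: leading byte 0xF0 = 11110000 → 4-byte char #4 = F0 90 80 90.
Leading byte 0xF0 = 11110000 matches 11110xxx → 4-byte sequence.
Byte 1: 0xF0 = 11110000, payload 000 (3 bits).
Byte 2: 0x90 = 10010000 (10xxxxxx ✓), payload 010000.
Byte 3: 0x80 = 10000000 (10xxxxxx ✓), payload 000000.
Byte 4: 0x90 = 10010000 (10xxxxxx ✓), payload 010000.
Concatenate: 000010000000000010000 = 0x10010 (21 bits → U+10010).

U+10010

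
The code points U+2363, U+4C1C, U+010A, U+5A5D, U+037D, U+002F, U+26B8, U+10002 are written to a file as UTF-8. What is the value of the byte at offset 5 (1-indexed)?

0xB0

1-indexed offset 5 is 0-indexed offset 4.
U+2363 → 3-byte form E2 8D A3 at offsets 0–2.
U+4C1C → 3-byte form E4 B0 9C at offsets 3–5.
Offset 4 falls in char 2's range; it's byte 2 of E4 B0 9C = 0xB0.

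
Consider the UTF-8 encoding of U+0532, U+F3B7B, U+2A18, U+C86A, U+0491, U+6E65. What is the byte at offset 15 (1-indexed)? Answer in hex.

0xE6

1-indexed offset 15 is 0-indexed offset 14.
U+0532 → 2-byte form D4 B2 at offsets 0–1.
U+F3B7B → 4-byte form F3 B3 AD BB at offsets 2–5.
U+2A18 → 3-byte form E2 A8 98 at offsets 6–8.
U+C86A → 3-byte form EC A1 AA at offsets 9–11.
U+0491 → 2-byte form D2 91 at offsets 12–13.
U+6E65 → 3-byte form E6 B9 A5 at offsets 14–16.
Offset 14 falls in char 6's range; it's byte 1 of E6 B9 A5 = 0xE6.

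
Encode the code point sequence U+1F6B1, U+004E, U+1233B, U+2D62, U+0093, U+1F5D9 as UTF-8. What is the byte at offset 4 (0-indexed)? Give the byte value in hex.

0x4E

U+1F6B1 → 4-byte form F0 9F 9A B1 at offsets 0–3.
U+004E → 1-byte form 4E at offsets 4–4.
Offset 4 falls in char 2's range; it's byte 1 of 4E = 0x4E.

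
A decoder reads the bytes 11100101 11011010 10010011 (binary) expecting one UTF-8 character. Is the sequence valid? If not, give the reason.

Leading byte 0xE5 = 11100101 → 3-byte form.
Byte 2 is 0xDA = 11011010, which is not 10xxxxxx — expected a continuation byte.

invalid (non-continuation byte where continuation expected)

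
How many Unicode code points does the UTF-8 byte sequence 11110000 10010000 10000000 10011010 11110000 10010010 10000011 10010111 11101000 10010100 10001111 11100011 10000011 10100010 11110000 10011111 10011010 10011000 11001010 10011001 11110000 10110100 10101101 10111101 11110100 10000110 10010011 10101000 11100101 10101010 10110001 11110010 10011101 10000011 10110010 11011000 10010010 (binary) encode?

Byte at offset 0: 0xF0 = 11110000 → 4-byte char (#1). Advance 4.
Byte at offset 4: 0xF0 = 11110000 → 4-byte char (#2). Advance 4.
Byte at offset 8: 0xE8 = 11101000 → 3-byte char (#3). Advance 3.
Byte at offset 11: 0xE3 = 11100011 → 3-byte char (#4). Advance 3.
Byte at offset 14: 0xF0 = 11110000 → 4-byte char (#5). Advance 4.
Byte at offset 18: 0xCA = 11001010 → 2-byte char (#6). Advance 2.
Byte at offset 20: 0xF0 = 11110000 → 4-byte char (#7). Advance 4.
Byte at offset 24: 0xF4 = 11110100 → 4-byte char (#8). Advance 4.
Byte at offset 28: 0xE5 = 11100101 → 3-byte char (#9). Advance 3.
Byte at offset 31: 0xF2 = 11110010 → 4-byte char (#10). Advance 4.
Byte at offset 35: 0xD8 = 11011000 → 2-byte char (#11). Advance 2.
Reached end at offset 37 after 11 code points.

11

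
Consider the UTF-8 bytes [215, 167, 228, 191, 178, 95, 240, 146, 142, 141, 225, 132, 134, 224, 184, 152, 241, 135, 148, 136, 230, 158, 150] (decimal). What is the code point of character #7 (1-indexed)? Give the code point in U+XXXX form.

U+47508

Offset 0: leading byte 0xD7 = 11010111 → 2-byte char #1 = D7 A7.
Offset 2: leading byte 0xE4 = 11100100 → 3-byte char #2 = E4 BF B2.
Offset 5: leading byte 0x5F = 01011111 → 1-byte char #3 = 5F.
Offset 6: leading byte 0xF0 = 11110000 → 4-byte char #4 = F0 92 8E 8D.
Offset 10: leading byte 0xE1 = 11100001 → 3-byte char #5 = E1 84 86.
Offset 13: leading byte 0xE0 = 11100000 → 3-byte char #6 = E0 B8 98.
Offset 16: leading byte 0xF1 = 11110001 → 4-byte char #7 = F1 87 94 88.
Leading byte 0xF1 = 11110001 matches 11110xxx → 4-byte sequence.
Byte 1: 0xF1 = 11110001, payload 001 (3 bits).
Byte 2: 0x87 = 10000111 (10xxxxxx ✓), payload 000111.
Byte 3: 0x94 = 10010100 (10xxxxxx ✓), payload 010100.
Byte 4: 0x88 = 10001000 (10xxxxxx ✓), payload 001000.
Concatenate: 001000111010100001000 = 0x47508 (21 bits → U+47508).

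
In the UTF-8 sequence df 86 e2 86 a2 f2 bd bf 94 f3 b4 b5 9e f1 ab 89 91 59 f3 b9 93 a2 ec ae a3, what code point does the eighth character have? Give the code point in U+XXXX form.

U+CBA3

Offset 0: leading byte 0xDF = 11011111 → 2-byte char #1 = DF 86.
Offset 2: leading byte 0xE2 = 11100010 → 3-byte char #2 = E2 86 A2.
Offset 5: leading byte 0xF2 = 11110010 → 4-byte char #3 = F2 BD BF 94.
Offset 9: leading byte 0xF3 = 11110011 → 4-byte char #4 = F3 B4 B5 9E.
Offset 13: leading byte 0xF1 = 11110001 → 4-byte char #5 = F1 AB 89 91.
Offset 17: leading byte 0x59 = 01011001 → 1-byte char #6 = 59.
Offset 18: leading byte 0xF3 = 11110011 → 4-byte char #7 = F3 B9 93 A2.
Offset 22: leading byte 0xEC = 11101100 → 3-byte char #8 = EC AE A3.
Leading byte 0xEC = 11101100 matches 1110xxxx → 3-byte sequence.
Byte 1: 0xEC = 11101100, payload 1100 (4 bits).
Byte 2: 0xAE = 10101110 (10xxxxxx ✓), payload 101110.
Byte 3: 0xA3 = 10100011 (10xxxxxx ✓), payload 100011.
Concatenate: 1100101110100011 = 0xCBA3 (16 bits → U+CBA3).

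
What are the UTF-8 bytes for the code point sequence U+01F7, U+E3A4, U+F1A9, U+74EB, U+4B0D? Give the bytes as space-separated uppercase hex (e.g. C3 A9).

U+01F7: 2-byte form → C7 B7.
U+E3A4: 3-byte form → EE 8E A4.
U+F1A9: 3-byte form → EF 86 A9.
U+74EB: 3-byte form → E7 93 AB.
U+4B0D: 3-byte form → E4 AC 8D.
Concatenated (14 bytes): C7 B7 EE 8E A4 EF 86 A9 E7 93 AB E4 AC 8D.

C7 B7 EE 8E A4 EF 86 A9 E7 93 AB E4 AC 8D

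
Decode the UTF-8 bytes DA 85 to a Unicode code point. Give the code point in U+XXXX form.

U+0685

Leading byte 0xDA = 11011010 matches 110xxxxx → 2-byte sequence.
Byte 1: 0xDA = 11011010, payload 11010 (5 bits).
Byte 2: 0x85 = 10000101 (10xxxxxx ✓), payload 000101.
Concatenate: 11010000101 = 0x685 (11 bits → U+0685).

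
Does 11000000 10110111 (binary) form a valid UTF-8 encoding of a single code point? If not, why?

Leading byte 0xC0 = 11000000 → 2-byte form.
Continuation bytes all match 10xxxxxx. Payload decodes to 0x37.
But 0x37 < 0x80, the minimum for a 2-byte sequence — this is an overlong encoding.

invalid (overlong encoding)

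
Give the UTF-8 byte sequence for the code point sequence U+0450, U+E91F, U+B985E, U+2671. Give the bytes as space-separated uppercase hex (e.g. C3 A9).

U+0450: 2-byte form → D1 90.
U+E91F: 3-byte form → EE A4 9F.
U+B985E: 4-byte form → F2 B9 A1 9E.
U+2671: 3-byte form → E2 99 B1.
Concatenated (12 bytes): D1 90 EE A4 9F F2 B9 A1 9E E2 99 B1.

D1 90 EE A4 9F F2 B9 A1 9E E2 99 B1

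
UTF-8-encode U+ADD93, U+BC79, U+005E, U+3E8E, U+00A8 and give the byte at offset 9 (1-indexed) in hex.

1-indexed offset 9 is 0-indexed offset 8.
U+ADD93 → 4-byte form F2 AD B6 93 at offsets 0–3.
U+BC79 → 3-byte form EB B1 B9 at offsets 4–6.
U+005E → 1-byte form 5E at offsets 7–7.
U+3E8E → 3-byte form E3 BA 8E at offsets 8–10.
Offset 8 falls in char 4's range; it's byte 1 of E3 BA 8E = 0xE3.

0xE3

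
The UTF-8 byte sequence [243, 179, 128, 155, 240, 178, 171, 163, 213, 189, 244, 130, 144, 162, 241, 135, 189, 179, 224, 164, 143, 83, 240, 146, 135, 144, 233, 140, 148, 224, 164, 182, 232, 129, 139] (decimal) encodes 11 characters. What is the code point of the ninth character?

U+9314

Offset 0: leading byte 0xF3 = 11110011 → 4-byte char #1 = F3 B3 80 9B.
Offset 4: leading byte 0xF0 = 11110000 → 4-byte char #2 = F0 B2 AB A3.
Offset 8: leading byte 0xD5 = 11010101 → 2-byte char #3 = D5 BD.
Offset 10: leading byte 0xF4 = 11110100 → 4-byte char #4 = F4 82 90 A2.
Offset 14: leading byte 0xF1 = 11110001 → 4-byte char #5 = F1 87 BD B3.
Offset 18: leading byte 0xE0 = 11100000 → 3-byte char #6 = E0 A4 8F.
Offset 21: leading byte 0x53 = 01010011 → 1-byte char #7 = 53.
Offset 22: leading byte 0xF0 = 11110000 → 4-byte char #8 = F0 92 87 90.
Offset 26: leading byte 0xE9 = 11101001 → 3-byte char #9 = E9 8C 94.
Leading byte 0xE9 = 11101001 matches 1110xxxx → 3-byte sequence.
Byte 1: 0xE9 = 11101001, payload 1001 (4 bits).
Byte 2: 0x8C = 10001100 (10xxxxxx ✓), payload 001100.
Byte 3: 0x94 = 10010100 (10xxxxxx ✓), payload 010100.
Concatenate: 1001001100010100 = 0x9314 (16 bits → U+9314).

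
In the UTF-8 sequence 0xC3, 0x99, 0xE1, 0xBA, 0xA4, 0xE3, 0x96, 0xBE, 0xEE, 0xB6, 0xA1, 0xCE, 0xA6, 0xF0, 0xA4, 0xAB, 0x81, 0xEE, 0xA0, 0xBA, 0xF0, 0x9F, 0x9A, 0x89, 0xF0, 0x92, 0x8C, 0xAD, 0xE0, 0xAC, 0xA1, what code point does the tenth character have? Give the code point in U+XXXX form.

U+0B21

Offset 0: leading byte 0xC3 = 11000011 → 2-byte char #1 = C3 99.
Offset 2: leading byte 0xE1 = 11100001 → 3-byte char #2 = E1 BA A4.
Offset 5: leading byte 0xE3 = 11100011 → 3-byte char #3 = E3 96 BE.
Offset 8: leading byte 0xEE = 11101110 → 3-byte char #4 = EE B6 A1.
Offset 11: leading byte 0xCE = 11001110 → 2-byte char #5 = CE A6.
Offset 13: leading byte 0xF0 = 11110000 → 4-byte char #6 = F0 A4 AB 81.
Offset 17: leading byte 0xEE = 11101110 → 3-byte char #7 = EE A0 BA.
Offset 20: leading byte 0xF0 = 11110000 → 4-byte char #8 = F0 9F 9A 89.
Offset 24: leading byte 0xF0 = 11110000 → 4-byte char #9 = F0 92 8C AD.
Offset 28: leading byte 0xE0 = 11100000 → 3-byte char #10 = E0 AC A1.
Leading byte 0xE0 = 11100000 matches 1110xxxx → 3-byte sequence.
Byte 1: 0xE0 = 11100000, payload 0000 (4 bits).
Byte 2: 0xAC = 10101100 (10xxxxxx ✓), payload 101100.
Byte 3: 0xA1 = 10100001 (10xxxxxx ✓), payload 100001.
Concatenate: 0000101100100001 = 0xB21 (16 bits → U+0B21).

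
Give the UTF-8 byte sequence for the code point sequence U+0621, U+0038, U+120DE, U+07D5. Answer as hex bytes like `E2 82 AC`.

U+0621: 2-byte form → D8 A1.
U+0038: 1-byte form → 38.
U+120DE: 4-byte form → F0 92 83 9E.
U+07D5: 2-byte form → DF 95.
Concatenated (9 bytes): D8 A1 38 F0 92 83 9E DF 95.

D8 A1 38 F0 92 83 9E DF 95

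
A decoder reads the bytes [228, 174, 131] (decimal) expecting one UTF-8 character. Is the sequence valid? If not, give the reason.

valid

Leading byte 0xE4 = 11100100 → 3-byte form.
Continuation bytes 0xAE=10101110, 0x83=10000011 all match 10xxxxxx.
Decoded value 0x4B83 is ≥ 0x800 (shortest form) and not a surrogate.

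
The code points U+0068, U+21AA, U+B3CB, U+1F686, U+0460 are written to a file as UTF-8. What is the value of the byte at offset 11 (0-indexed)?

U+0068 → 1-byte form 68 at offsets 0–0.
U+21AA → 3-byte form E2 86 AA at offsets 1–3.
U+B3CB → 3-byte form EB 8F 8B at offsets 4–6.
U+1F686 → 4-byte form F0 9F 9A 86 at offsets 7–10.
U+0460 → 2-byte form D1 A0 at offsets 11–12.
Offset 11 falls in char 5's range; it's byte 1 of D1 A0 = 0xD1.

0xD1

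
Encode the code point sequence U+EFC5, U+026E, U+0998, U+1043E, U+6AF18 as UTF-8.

EE BF 85 C9 AE E0 A6 98 F0 90 90 BE F1 AA BC 98

U+EFC5: 3-byte form → EE BF 85.
U+026E: 2-byte form → C9 AE.
U+0998: 3-byte form → E0 A6 98.
U+1043E: 4-byte form → F0 90 90 BE.
U+6AF18: 4-byte form → F1 AA BC 98.
Concatenated (16 bytes): EE BF 85 C9 AE E0 A6 98 F0 90 90 BE F1 AA BC 98.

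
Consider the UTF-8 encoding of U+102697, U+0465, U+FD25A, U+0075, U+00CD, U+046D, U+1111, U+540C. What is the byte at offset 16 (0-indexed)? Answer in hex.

0x84

U+102697 → 4-byte form F4 82 9A 97 at offsets 0–3.
U+0465 → 2-byte form D1 A5 at offsets 4–5.
U+FD25A → 4-byte form F3 BD 89 9A at offsets 6–9.
U+0075 → 1-byte form 75 at offsets 10–10.
U+00CD → 2-byte form C3 8D at offsets 11–12.
U+046D → 2-byte form D1 AD at offsets 13–14.
U+1111 → 3-byte form E1 84 91 at offsets 15–17.
Offset 16 falls in char 7's range; it's byte 2 of E1 84 91 = 0x84.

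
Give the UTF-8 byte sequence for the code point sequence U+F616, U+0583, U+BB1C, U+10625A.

U+F616: 3-byte form → EF 98 96.
U+0583: 2-byte form → D6 83.
U+BB1C: 3-byte form → EB AC 9C.
U+10625A: 4-byte form → F4 86 89 9A.
Concatenated (12 bytes): EF 98 96 D6 83 EB AC 9C F4 86 89 9A.

EF 98 96 D6 83 EB AC 9C F4 86 89 9A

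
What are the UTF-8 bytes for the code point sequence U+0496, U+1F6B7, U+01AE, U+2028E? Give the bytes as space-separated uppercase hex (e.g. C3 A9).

D2 96 F0 9F 9A B7 C6 AE F0 A0 8A 8E

U+0496: 2-byte form → D2 96.
U+1F6B7: 4-byte form → F0 9F 9A B7.
U+01AE: 2-byte form → C6 AE.
U+2028E: 4-byte form → F0 A0 8A 8E.
Concatenated (12 bytes): D2 96 F0 9F 9A B7 C6 AE F0 A0 8A 8E.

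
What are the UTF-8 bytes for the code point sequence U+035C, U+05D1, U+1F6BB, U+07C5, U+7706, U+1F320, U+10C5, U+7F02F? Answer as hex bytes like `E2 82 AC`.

CD 9C D7 91 F0 9F 9A BB DF 85 E7 9C 86 F0 9F 8C A0 E1 83 85 F1 BF 80 AF

U+035C: 2-byte form → CD 9C.
U+05D1: 2-byte form → D7 91.
U+1F6BB: 4-byte form → F0 9F 9A BB.
U+07C5: 2-byte form → DF 85.
U+7706: 3-byte form → E7 9C 86.
U+1F320: 4-byte form → F0 9F 8C A0.
U+10C5: 3-byte form → E1 83 85.
U+7F02F: 4-byte form → F1 BF 80 AF.
Concatenated (24 bytes): CD 9C D7 91 F0 9F 9A BB DF 85 E7 9C 86 F0 9F 8C A0 E1 83 85 F1 BF 80 AF.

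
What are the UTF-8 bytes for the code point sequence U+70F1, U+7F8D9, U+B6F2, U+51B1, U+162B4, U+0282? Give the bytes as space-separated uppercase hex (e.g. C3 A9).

U+70F1: 3-byte form → E7 83 B1.
U+7F8D9: 4-byte form → F1 BF A3 99.
U+B6F2: 3-byte form → EB 9B B2.
U+51B1: 3-byte form → E5 86 B1.
U+162B4: 4-byte form → F0 96 8A B4.
U+0282: 2-byte form → CA 82.
Concatenated (19 bytes): E7 83 B1 F1 BF A3 99 EB 9B B2 E5 86 B1 F0 96 8A B4 CA 82.

E7 83 B1 F1 BF A3 99 EB 9B B2 E5 86 B1 F0 96 8A B4 CA 82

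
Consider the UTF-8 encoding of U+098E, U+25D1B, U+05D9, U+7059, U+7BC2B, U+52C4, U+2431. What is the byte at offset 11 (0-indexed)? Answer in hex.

0x99

U+098E → 3-byte form E0 A6 8E at offsets 0–2.
U+25D1B → 4-byte form F0 A5 B4 9B at offsets 3–6.
U+05D9 → 2-byte form D7 99 at offsets 7–8.
U+7059 → 3-byte form E7 81 99 at offsets 9–11.
Offset 11 falls in char 4's range; it's byte 3 of E7 81 99 = 0x99.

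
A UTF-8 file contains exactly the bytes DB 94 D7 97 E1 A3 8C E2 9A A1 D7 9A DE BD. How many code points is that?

6

Byte at offset 0: 0xDB = 11011011 → 2-byte char (#1). Advance 2.
Byte at offset 2: 0xD7 = 11010111 → 2-byte char (#2). Advance 2.
Byte at offset 4: 0xE1 = 11100001 → 3-byte char (#3). Advance 3.
Byte at offset 7: 0xE2 = 11100010 → 3-byte char (#4). Advance 3.
Byte at offset 10: 0xD7 = 11010111 → 2-byte char (#5). Advance 2.
Byte at offset 12: 0xDE = 11011110 → 2-byte char (#6). Advance 2.
Reached end at offset 14 after 6 code points.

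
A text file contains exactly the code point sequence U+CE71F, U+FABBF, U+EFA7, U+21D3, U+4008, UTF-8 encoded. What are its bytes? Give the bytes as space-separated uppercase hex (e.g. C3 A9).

F3 8E 9C 9F F3 BA AE BF EE BE A7 E2 87 93 E4 80 88

U+CE71F: 4-byte form → F3 8E 9C 9F.
U+FABBF: 4-byte form → F3 BA AE BF.
U+EFA7: 3-byte form → EE BE A7.
U+21D3: 3-byte form → E2 87 93.
U+4008: 3-byte form → E4 80 88.
Concatenated (17 bytes): F3 8E 9C 9F F3 BA AE BF EE BE A7 E2 87 93 E4 80 88.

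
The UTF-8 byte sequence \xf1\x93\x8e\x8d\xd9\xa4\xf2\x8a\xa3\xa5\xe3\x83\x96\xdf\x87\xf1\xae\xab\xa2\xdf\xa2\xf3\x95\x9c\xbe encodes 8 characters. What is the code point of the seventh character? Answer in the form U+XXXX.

U+07E2

Offset 0: leading byte 0xF1 = 11110001 → 4-byte char #1 = F1 93 8E 8D.
Offset 4: leading byte 0xD9 = 11011001 → 2-byte char #2 = D9 A4.
Offset 6: leading byte 0xF2 = 11110010 → 4-byte char #3 = F2 8A A3 A5.
Offset 10: leading byte 0xE3 = 11100011 → 3-byte char #4 = E3 83 96.
Offset 13: leading byte 0xDF = 11011111 → 2-byte char #5 = DF 87.
Offset 15: leading byte 0xF1 = 11110001 → 4-byte char #6 = F1 AE AB A2.
Offset 19: leading byte 0xDF = 11011111 → 2-byte char #7 = DF A2.
Leading byte 0xDF = 11011111 matches 110xxxxx → 2-byte sequence.
Byte 1: 0xDF = 11011111, payload 11111 (5 bits).
Byte 2: 0xA2 = 10100010 (10xxxxxx ✓), payload 100010.
Concatenate: 11111100010 = 0x7E2 (11 bits → U+07E2).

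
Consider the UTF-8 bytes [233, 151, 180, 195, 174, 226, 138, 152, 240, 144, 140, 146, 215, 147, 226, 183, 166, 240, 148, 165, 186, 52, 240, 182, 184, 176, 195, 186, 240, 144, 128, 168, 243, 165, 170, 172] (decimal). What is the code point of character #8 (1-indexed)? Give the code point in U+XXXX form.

Offset 0: leading byte 0xE9 = 11101001 → 3-byte char #1 = E9 97 B4.
Offset 3: leading byte 0xC3 = 11000011 → 2-byte char #2 = C3 AE.
Offset 5: leading byte 0xE2 = 11100010 → 3-byte char #3 = E2 8A 98.
Offset 8: leading byte 0xF0 = 11110000 → 4-byte char #4 = F0 90 8C 92.
Offset 12: leading byte 0xD7 = 11010111 → 2-byte char #5 = D7 93.
Offset 14: leading byte 0xE2 = 11100010 → 3-byte char #6 = E2 B7 A6.
Offset 17: leading byte 0xF0 = 11110000 → 4-byte char #7 = F0 94 A5 BA.
Offset 21: leading byte 0x34 = 00110100 → 1-byte char #8 = 34.
Leading byte 0x34 = 00110100 matches 0xxxxxxx → 1-byte sequence.
Byte 1: 0x34 = 00110100, payload 0110100 (7 bits).
Concatenate: 0110100 = 0x34 (7 bits → U+0034).

U+0034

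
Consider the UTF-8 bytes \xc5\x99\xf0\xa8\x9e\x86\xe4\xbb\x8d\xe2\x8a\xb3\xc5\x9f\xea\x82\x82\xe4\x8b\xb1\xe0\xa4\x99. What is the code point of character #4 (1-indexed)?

Offset 0: leading byte 0xC5 = 11000101 → 2-byte char #1 = C5 99.
Offset 2: leading byte 0xF0 = 11110000 → 4-byte char #2 = F0 A8 9E 86.
Offset 6: leading byte 0xE4 = 11100100 → 3-byte char #3 = E4 BB 8D.
Offset 9: leading byte 0xE2 = 11100010 → 3-byte char #4 = E2 8A B3.
Leading byte 0xE2 = 11100010 matches 1110xxxx → 3-byte sequence.
Byte 1: 0xE2 = 11100010, payload 0010 (4 bits).
Byte 2: 0x8A = 10001010 (10xxxxxx ✓), payload 001010.
Byte 3: 0xB3 = 10110011 (10xxxxxx ✓), payload 110011.
Concatenate: 0010001010110011 = 0x22B3 (16 bits → U+22B3).

U+22B3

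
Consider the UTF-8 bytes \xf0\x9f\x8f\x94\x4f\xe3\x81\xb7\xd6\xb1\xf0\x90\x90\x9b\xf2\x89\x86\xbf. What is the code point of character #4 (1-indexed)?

Offset 0: leading byte 0xF0 = 11110000 → 4-byte char #1 = F0 9F 8F 94.
Offset 4: leading byte 0x4F = 01001111 → 1-byte char #2 = 4F.
Offset 5: leading byte 0xE3 = 11100011 → 3-byte char #3 = E3 81 B7.
Offset 8: leading byte 0xD6 = 11010110 → 2-byte char #4 = D6 B1.
Leading byte 0xD6 = 11010110 matches 110xxxxx → 2-byte sequence.
Byte 1: 0xD6 = 11010110, payload 10110 (5 bits).
Byte 2: 0xB1 = 10110001 (10xxxxxx ✓), payload 110001.
Concatenate: 10110110001 = 0x5B1 (11 bits → U+05B1).

U+05B1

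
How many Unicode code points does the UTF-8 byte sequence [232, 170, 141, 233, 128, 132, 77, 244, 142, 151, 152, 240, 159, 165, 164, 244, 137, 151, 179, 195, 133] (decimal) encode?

7

Byte at offset 0: 0xE8 = 11101000 → 3-byte char (#1). Advance 3.
Byte at offset 3: 0xE9 = 11101001 → 3-byte char (#2). Advance 3.
Byte at offset 6: 0x4D = 01001101 → 1-byte char (#3). Advance 1.
Byte at offset 7: 0xF4 = 11110100 → 4-byte char (#4). Advance 4.
Byte at offset 11: 0xF0 = 11110000 → 4-byte char (#5). Advance 4.
Byte at offset 15: 0xF4 = 11110100 → 4-byte char (#6). Advance 4.
Byte at offset 19: 0xC3 = 11000011 → 2-byte char (#7). Advance 2.
Reached end at offset 21 after 7 code points.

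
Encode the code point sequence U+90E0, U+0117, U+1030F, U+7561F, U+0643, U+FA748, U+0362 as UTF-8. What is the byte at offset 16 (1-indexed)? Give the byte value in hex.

1-indexed offset 16 is 0-indexed offset 15.
U+90E0 → 3-byte form E9 83 A0 at offsets 0–2.
U+0117 → 2-byte form C4 97 at offsets 3–4.
U+1030F → 4-byte form F0 90 8C 8F at offsets 5–8.
U+7561F → 4-byte form F1 B5 98 9F at offsets 9–12.
U+0643 → 2-byte form D9 83 at offsets 13–14.
U+FA748 → 4-byte form F3 BA 9D 88 at offsets 15–18.
Offset 15 falls in char 6's range; it's byte 1 of F3 BA 9D 88 = 0xF3.

0xF3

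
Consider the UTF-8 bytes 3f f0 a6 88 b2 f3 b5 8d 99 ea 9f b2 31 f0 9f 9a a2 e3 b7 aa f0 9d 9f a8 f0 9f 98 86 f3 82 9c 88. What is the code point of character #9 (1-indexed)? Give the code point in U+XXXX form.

U+1F606

Offset 0: leading byte 0x3F = 00111111 → 1-byte char #1 = 3F.
Offset 1: leading byte 0xF0 = 11110000 → 4-byte char #2 = F0 A6 88 B2.
Offset 5: leading byte 0xF3 = 11110011 → 4-byte char #3 = F3 B5 8D 99.
Offset 9: leading byte 0xEA = 11101010 → 3-byte char #4 = EA 9F B2.
Offset 12: leading byte 0x31 = 00110001 → 1-byte char #5 = 31.
Offset 13: leading byte 0xF0 = 11110000 → 4-byte char #6 = F0 9F 9A A2.
Offset 17: leading byte 0xE3 = 11100011 → 3-byte char #7 = E3 B7 AA.
Offset 20: leading byte 0xF0 = 11110000 → 4-byte char #8 = F0 9D 9F A8.
Offset 24: leading byte 0xF0 = 11110000 → 4-byte char #9 = F0 9F 98 86.
Leading byte 0xF0 = 11110000 matches 11110xxx → 4-byte sequence.
Byte 1: 0xF0 = 11110000, payload 000 (3 bits).
Byte 2: 0x9F = 10011111 (10xxxxxx ✓), payload 011111.
Byte 3: 0x98 = 10011000 (10xxxxxx ✓), payload 011000.
Byte 4: 0x86 = 10000110 (10xxxxxx ✓), payload 000110.
Concatenate: 000011111011000000110 = 0x1F606 (21 bits → U+1F606).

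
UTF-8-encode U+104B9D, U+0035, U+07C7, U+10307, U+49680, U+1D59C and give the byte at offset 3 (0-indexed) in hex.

0x9D

U+104B9D → 4-byte form F4 84 AE 9D at offsets 0–3.
Offset 3 falls in char 1's range; it's byte 4 of F4 84 AE 9D = 0x9D.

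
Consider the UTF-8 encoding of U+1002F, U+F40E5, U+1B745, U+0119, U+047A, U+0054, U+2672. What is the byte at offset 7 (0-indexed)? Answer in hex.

0xA5

U+1002F → 4-byte form F0 90 80 AF at offsets 0–3.
U+F40E5 → 4-byte form F3 B4 83 A5 at offsets 4–7.
Offset 7 falls in char 2's range; it's byte 4 of F3 B4 83 A5 = 0xA5.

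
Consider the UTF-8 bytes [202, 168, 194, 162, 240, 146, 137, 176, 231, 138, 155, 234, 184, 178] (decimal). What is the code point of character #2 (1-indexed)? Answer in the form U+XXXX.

U+00A2

Offset 0: leading byte 0xCA = 11001010 → 2-byte char #1 = CA A8.
Offset 2: leading byte 0xC2 = 11000010 → 2-byte char #2 = C2 A2.
Leading byte 0xC2 = 11000010 matches 110xxxxx → 2-byte sequence.
Byte 1: 0xC2 = 11000010, payload 00010 (5 bits).
Byte 2: 0xA2 = 10100010 (10xxxxxx ✓), payload 100010.
Concatenate: 00010100010 = 0xA2 (11 bits → U+00A2).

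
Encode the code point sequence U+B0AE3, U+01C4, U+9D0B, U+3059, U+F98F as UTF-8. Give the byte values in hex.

F2 B0 AB A3 C7 84 E9 B4 8B E3 81 99 EF A6 8F

U+B0AE3: 4-byte form → F2 B0 AB A3.
U+01C4: 2-byte form → C7 84.
U+9D0B: 3-byte form → E9 B4 8B.
U+3059: 3-byte form → E3 81 99.
U+F98F: 3-byte form → EF A6 8F.
Concatenated (15 bytes): F2 B0 AB A3 C7 84 E9 B4 8B E3 81 99 EF A6 8F.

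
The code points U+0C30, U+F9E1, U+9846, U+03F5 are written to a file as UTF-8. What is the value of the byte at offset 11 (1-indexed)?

1-indexed offset 11 is 0-indexed offset 10.
U+0C30 → 3-byte form E0 B0 B0 at offsets 0–2.
U+F9E1 → 3-byte form EF A7 A1 at offsets 3–5.
U+9846 → 3-byte form E9 A1 86 at offsets 6–8.
U+03F5 → 2-byte form CF B5 at offsets 9–10.
Offset 10 falls in char 4's range; it's byte 2 of CF B5 = 0xB5.

0xB5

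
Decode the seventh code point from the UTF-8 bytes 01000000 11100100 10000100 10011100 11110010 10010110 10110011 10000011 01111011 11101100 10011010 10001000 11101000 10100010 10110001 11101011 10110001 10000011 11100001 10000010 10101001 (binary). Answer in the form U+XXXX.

U+BC43

Offset 0: leading byte 0x40 = 01000000 → 1-byte char #1 = 40.
Offset 1: leading byte 0xE4 = 11100100 → 3-byte char #2 = E4 84 9C.
Offset 4: leading byte 0xF2 = 11110010 → 4-byte char #3 = F2 96 B3 83.
Offset 8: leading byte 0x7B = 01111011 → 1-byte char #4 = 7B.
Offset 9: leading byte 0xEC = 11101100 → 3-byte char #5 = EC 9A 88.
Offset 12: leading byte 0xE8 = 11101000 → 3-byte char #6 = E8 A2 B1.
Offset 15: leading byte 0xEB = 11101011 → 3-byte char #7 = EB B1 83.
Leading byte 0xEB = 11101011 matches 1110xxxx → 3-byte sequence.
Byte 1: 0xEB = 11101011, payload 1011 (4 bits).
Byte 2: 0xB1 = 10110001 (10xxxxxx ✓), payload 110001.
Byte 3: 0x83 = 10000011 (10xxxxxx ✓), payload 000011.
Concatenate: 1011110001000011 = 0xBC43 (16 bits → U+BC43).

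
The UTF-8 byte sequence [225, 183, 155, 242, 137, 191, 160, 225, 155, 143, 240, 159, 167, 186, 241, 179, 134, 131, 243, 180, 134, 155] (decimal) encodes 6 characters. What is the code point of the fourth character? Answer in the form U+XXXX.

Offset 0: leading byte 0xE1 = 11100001 → 3-byte char #1 = E1 B7 9B.
Offset 3: leading byte 0xF2 = 11110010 → 4-byte char #2 = F2 89 BF A0.
Offset 7: leading byte 0xE1 = 11100001 → 3-byte char #3 = E1 9B 8F.
Offset 10: leading byte 0xF0 = 11110000 → 4-byte char #4 = F0 9F A7 BA.
Leading byte 0xF0 = 11110000 matches 11110xxx → 4-byte sequence.
Byte 1: 0xF0 = 11110000, payload 000 (3 bits).
Byte 2: 0x9F = 10011111 (10xxxxxx ✓), payload 011111.
Byte 3: 0xA7 = 10100111 (10xxxxxx ✓), payload 100111.
Byte 4: 0xBA = 10111010 (10xxxxxx ✓), payload 111010.
Concatenate: 000011111100111111010 = 0x1F9FA (21 bits → U+1F9FA).

U+1F9FA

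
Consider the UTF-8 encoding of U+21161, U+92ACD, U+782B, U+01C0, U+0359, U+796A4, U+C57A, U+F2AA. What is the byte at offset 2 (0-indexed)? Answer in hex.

U+21161 → 4-byte form F0 A1 85 A1 at offsets 0–3.
Offset 2 falls in char 1's range; it's byte 3 of F0 A1 85 A1 = 0x85.

0x85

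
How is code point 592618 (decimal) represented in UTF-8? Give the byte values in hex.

U+90AEA = 0x90AEA = 592618 decimal. In range U+10000–U+10FFFF → 4-byte form: 11110xxx 10xxxxxx 10xxxxxx 10xxxxxx.
Binary (21 bits): 010010000101011101010.
Split 3+6+6+6: 010 | 010000 | 101011 | 101010.
Byte 1: 11110010 = 0xF2.
Byte 2: 10010000 = 0x90.
Byte 3: 10101011 = 0xAB.
Byte 4: 10101010 = 0xAA.

F2 90 AB AA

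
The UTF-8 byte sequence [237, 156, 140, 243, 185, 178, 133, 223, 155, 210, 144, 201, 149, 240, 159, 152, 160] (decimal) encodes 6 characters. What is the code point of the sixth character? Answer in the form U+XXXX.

Offset 0: leading byte 0xED = 11101101 → 3-byte char #1 = ED 9C 8C.
Offset 3: leading byte 0xF3 = 11110011 → 4-byte char #2 = F3 B9 B2 85.
Offset 7: leading byte 0xDF = 11011111 → 2-byte char #3 = DF 9B.
Offset 9: leading byte 0xD2 = 11010010 → 2-byte char #4 = D2 90.
Offset 11: leading byte 0xC9 = 11001001 → 2-byte char #5 = C9 95.
Offset 13: leading byte 0xF0 = 11110000 → 4-byte char #6 = F0 9F 98 A0.
Leading byte 0xF0 = 11110000 matches 11110xxx → 4-byte sequence.
Byte 1: 0xF0 = 11110000, payload 000 (3 bits).
Byte 2: 0x9F = 10011111 (10xxxxxx ✓), payload 011111.
Byte 3: 0x98 = 10011000 (10xxxxxx ✓), payload 011000.
Byte 4: 0xA0 = 10100000 (10xxxxxx ✓), payload 100000.
Concatenate: 000011111011000100000 = 0x1F620 (21 bits → U+1F620).

U+1F620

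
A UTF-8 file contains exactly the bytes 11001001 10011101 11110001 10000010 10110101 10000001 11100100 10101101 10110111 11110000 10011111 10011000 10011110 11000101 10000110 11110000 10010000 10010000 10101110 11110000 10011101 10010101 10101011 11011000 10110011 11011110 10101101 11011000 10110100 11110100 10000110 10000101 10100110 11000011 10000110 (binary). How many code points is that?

12

Byte at offset 0: 0xC9 = 11001001 → 2-byte char (#1). Advance 2.
Byte at offset 2: 0xF1 = 11110001 → 4-byte char (#2). Advance 4.
Byte at offset 6: 0xE4 = 11100100 → 3-byte char (#3). Advance 3.
Byte at offset 9: 0xF0 = 11110000 → 4-byte char (#4). Advance 4.
Byte at offset 13: 0xC5 = 11000101 → 2-byte char (#5). Advance 2.
Byte at offset 15: 0xF0 = 11110000 → 4-byte char (#6). Advance 4.
Byte at offset 19: 0xF0 = 11110000 → 4-byte char (#7). Advance 4.
Byte at offset 23: 0xD8 = 11011000 → 2-byte char (#8). Advance 2.
Byte at offset 25: 0xDE = 11011110 → 2-byte char (#9). Advance 2.
Byte at offset 27: 0xD8 = 11011000 → 2-byte char (#10). Advance 2.
Byte at offset 29: 0xF4 = 11110100 → 4-byte char (#11). Advance 4.
Byte at offset 33: 0xC3 = 11000011 → 2-byte char (#12). Advance 2.
Reached end at offset 35 after 12 code points.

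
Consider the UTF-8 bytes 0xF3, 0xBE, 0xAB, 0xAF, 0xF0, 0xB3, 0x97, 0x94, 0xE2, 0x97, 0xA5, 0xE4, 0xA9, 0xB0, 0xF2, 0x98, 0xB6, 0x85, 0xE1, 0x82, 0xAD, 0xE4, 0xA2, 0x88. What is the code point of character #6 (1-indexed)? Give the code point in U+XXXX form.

U+10AD

Offset 0: leading byte 0xF3 = 11110011 → 4-byte char #1 = F3 BE AB AF.
Offset 4: leading byte 0xF0 = 11110000 → 4-byte char #2 = F0 B3 97 94.
Offset 8: leading byte 0xE2 = 11100010 → 3-byte char #3 = E2 97 A5.
Offset 11: leading byte 0xE4 = 11100100 → 3-byte char #4 = E4 A9 B0.
Offset 14: leading byte 0xF2 = 11110010 → 4-byte char #5 = F2 98 B6 85.
Offset 18: leading byte 0xE1 = 11100001 → 3-byte char #6 = E1 82 AD.
Leading byte 0xE1 = 11100001 matches 1110xxxx → 3-byte sequence.
Byte 1: 0xE1 = 11100001, payload 0001 (4 bits).
Byte 2: 0x82 = 10000010 (10xxxxxx ✓), payload 000010.
Byte 3: 0xAD = 10101101 (10xxxxxx ✓), payload 101101.
Concatenate: 0001000010101101 = 0x10AD (16 bits → U+10AD).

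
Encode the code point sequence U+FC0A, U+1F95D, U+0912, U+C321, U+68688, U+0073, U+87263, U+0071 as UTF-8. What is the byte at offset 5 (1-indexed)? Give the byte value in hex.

1-indexed offset 5 is 0-indexed offset 4.
U+FC0A → 3-byte form EF B0 8A at offsets 0–2.
U+1F95D → 4-byte form F0 9F A5 9D at offsets 3–6.
Offset 4 falls in char 2's range; it's byte 2 of F0 9F A5 9D = 0x9F.

0x9F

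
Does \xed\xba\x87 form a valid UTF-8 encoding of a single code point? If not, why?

Structurally a 3-byte sequence; payload = 0xDE87.
But 0xDE87 is in U+D800–U+DFFF, the surrogate range. Surrogates are not Unicode scalar values and are forbidden in UTF-8.

invalid (encodes a surrogate (U+D800–U+DFFF))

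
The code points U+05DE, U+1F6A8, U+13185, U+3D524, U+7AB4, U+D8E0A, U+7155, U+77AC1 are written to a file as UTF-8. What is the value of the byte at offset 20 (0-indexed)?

0x8A

U+05DE → 2-byte form D7 9E at offsets 0–1.
U+1F6A8 → 4-byte form F0 9F 9A A8 at offsets 2–5.
U+13185 → 4-byte form F0 93 86 85 at offsets 6–9.
U+3D524 → 4-byte form F0 BD 94 A4 at offsets 10–13.
U+7AB4 → 3-byte form E7 AA B4 at offsets 14–16.
U+D8E0A → 4-byte form F3 98 B8 8A at offsets 17–20.
Offset 20 falls in char 6's range; it's byte 4 of F3 98 B8 8A = 0x8A.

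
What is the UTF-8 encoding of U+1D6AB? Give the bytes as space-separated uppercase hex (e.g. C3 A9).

U+1D6AB = 0x1D6AB = 120491 decimal. In range U+10000–U+10FFFF → 4-byte form: 11110xxx 10xxxxxx 10xxxxxx 10xxxxxx.
Binary (21 bits): 000011101011010101011.
Split 3+6+6+6: 000 | 011101 | 011010 | 101011.
Byte 1: 11110000 = 0xF0.
Byte 2: 10011101 = 0x9D.
Byte 3: 10011010 = 0x9A.
Byte 4: 10101011 = 0xAB.

F0 9D 9A AB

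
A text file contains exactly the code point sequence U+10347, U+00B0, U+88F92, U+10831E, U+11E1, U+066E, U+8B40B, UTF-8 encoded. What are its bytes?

F0 90 8D 87 C2 B0 F2 88 BE 92 F4 88 8C 9E E1 87 A1 D9 AE F2 8B 90 8B

U+10347: 4-byte form → F0 90 8D 87.
U+00B0: 2-byte form → C2 B0.
U+88F92: 4-byte form → F2 88 BE 92.
U+10831E: 4-byte form → F4 88 8C 9E.
U+11E1: 3-byte form → E1 87 A1.
U+066E: 2-byte form → D9 AE.
U+8B40B: 4-byte form → F2 8B 90 8B.
Concatenated (23 bytes): F0 90 8D 87 C2 B0 F2 88 BE 92 F4 88 8C 9E E1 87 A1 D9 AE F2 8B 90 8B.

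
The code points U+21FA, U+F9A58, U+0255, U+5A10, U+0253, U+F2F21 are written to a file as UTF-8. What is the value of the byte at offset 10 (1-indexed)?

0xE5

1-indexed offset 10 is 0-indexed offset 9.
U+21FA → 3-byte form E2 87 BA at offsets 0–2.
U+F9A58 → 4-byte form F3 B9 A9 98 at offsets 3–6.
U+0255 → 2-byte form C9 95 at offsets 7–8.
U+5A10 → 3-byte form E5 A8 90 at offsets 9–11.
Offset 9 falls in char 4's range; it's byte 1 of E5 A8 90 = 0xE5.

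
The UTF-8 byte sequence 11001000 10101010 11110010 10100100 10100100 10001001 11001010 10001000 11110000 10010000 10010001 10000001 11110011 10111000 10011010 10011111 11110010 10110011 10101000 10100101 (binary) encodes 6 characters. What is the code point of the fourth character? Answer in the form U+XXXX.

Offset 0: leading byte 0xC8 = 11001000 → 2-byte char #1 = C8 AA.
Offset 2: leading byte 0xF2 = 11110010 → 4-byte char #2 = F2 A4 A4 89.
Offset 6: leading byte 0xCA = 11001010 → 2-byte char #3 = CA 88.
Offset 8: leading byte 0xF0 = 11110000 → 4-byte char #4 = F0 90 91 81.
Leading byte 0xF0 = 11110000 matches 11110xxx → 4-byte sequence.
Byte 1: 0xF0 = 11110000, payload 000 (3 bits).
Byte 2: 0x90 = 10010000 (10xxxxxx ✓), payload 010000.
Byte 3: 0x91 = 10010001 (10xxxxxx ✓), payload 010001.
Byte 4: 0x81 = 10000001 (10xxxxxx ✓), payload 000001.
Concatenate: 000010000010001000001 = 0x10441 (21 bits → U+10441).

U+10441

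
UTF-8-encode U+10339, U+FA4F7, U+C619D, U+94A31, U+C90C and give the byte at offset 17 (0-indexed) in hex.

U+10339 → 4-byte form F0 90 8C B9 at offsets 0–3.
U+FA4F7 → 4-byte form F3 BA 93 B7 at offsets 4–7.
U+C619D → 4-byte form F3 86 86 9D at offsets 8–11.
U+94A31 → 4-byte form F2 94 A8 B1 at offsets 12–15.
U+C90C → 3-byte form EC A4 8C at offsets 16–18.
Offset 17 falls in char 5's range; it's byte 2 of EC A4 8C = 0xA4.

0xA4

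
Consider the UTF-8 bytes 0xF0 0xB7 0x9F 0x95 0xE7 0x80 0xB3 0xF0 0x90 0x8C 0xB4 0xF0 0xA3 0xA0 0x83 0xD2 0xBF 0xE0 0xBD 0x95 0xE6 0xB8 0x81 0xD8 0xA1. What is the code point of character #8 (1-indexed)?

Offset 0: leading byte 0xF0 = 11110000 → 4-byte char #1 = F0 B7 9F 95.
Offset 4: leading byte 0xE7 = 11100111 → 3-byte char #2 = E7 80 B3.
Offset 7: leading byte 0xF0 = 11110000 → 4-byte char #3 = F0 90 8C B4.
Offset 11: leading byte 0xF0 = 11110000 → 4-byte char #4 = F0 A3 A0 83.
Offset 15: leading byte 0xD2 = 11010010 → 2-byte char #5 = D2 BF.
Offset 17: leading byte 0xE0 = 11100000 → 3-byte char #6 = E0 BD 95.
Offset 20: leading byte 0xE6 = 11100110 → 3-byte char #7 = E6 B8 81.
Offset 23: leading byte 0xD8 = 11011000 → 2-byte char #8 = D8 A1.
Leading byte 0xD8 = 11011000 matches 110xxxxx → 2-byte sequence.
Byte 1: 0xD8 = 11011000, payload 11000 (5 bits).
Byte 2: 0xA1 = 10100001 (10xxxxxx ✓), payload 100001.
Concatenate: 11000100001 = 0x621 (11 bits → U+0621).

U+0621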